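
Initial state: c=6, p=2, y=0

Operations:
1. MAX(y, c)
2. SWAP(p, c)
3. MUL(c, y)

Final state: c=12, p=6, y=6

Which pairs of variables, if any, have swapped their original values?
None

Comparing initial and final values:
y: 0 → 6
p: 2 → 6
c: 6 → 12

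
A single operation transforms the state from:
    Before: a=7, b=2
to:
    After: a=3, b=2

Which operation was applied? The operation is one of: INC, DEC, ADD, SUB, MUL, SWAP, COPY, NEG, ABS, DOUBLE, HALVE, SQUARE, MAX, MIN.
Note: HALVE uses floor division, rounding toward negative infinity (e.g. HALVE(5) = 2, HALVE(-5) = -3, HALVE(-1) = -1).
HALVE(a)

Analyzing the change:
Before: a=7, b=2
After: a=3, b=2
Variable a changed from 7 to 3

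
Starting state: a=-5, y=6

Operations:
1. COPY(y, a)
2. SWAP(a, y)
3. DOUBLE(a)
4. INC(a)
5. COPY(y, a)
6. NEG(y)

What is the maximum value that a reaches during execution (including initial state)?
-5

Values of a at each step:
Initial: a = -5 ← maximum
After step 1: a = -5
After step 2: a = -5
After step 3: a = -10
After step 4: a = -9
After step 5: a = -9
After step 6: a = -9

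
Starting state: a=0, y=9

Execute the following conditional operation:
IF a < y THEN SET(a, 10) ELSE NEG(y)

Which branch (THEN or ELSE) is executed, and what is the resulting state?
Branch: THEN, Final state: a=10, y=9

Evaluating condition: a < y
a = 0, y = 9
Condition is True, so THEN branch executes
After SET(a, 10): a=10, y=9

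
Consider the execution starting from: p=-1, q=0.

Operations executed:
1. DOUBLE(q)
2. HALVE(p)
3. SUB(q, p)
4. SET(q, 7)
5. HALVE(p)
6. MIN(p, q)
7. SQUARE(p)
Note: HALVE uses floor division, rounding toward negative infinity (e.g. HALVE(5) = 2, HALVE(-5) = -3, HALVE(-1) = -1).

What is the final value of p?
p = 1

Tracing execution:
Step 1: DOUBLE(q) → p = -1
Step 2: HALVE(p) → p = -1
Step 3: SUB(q, p) → p = -1
Step 4: SET(q, 7) → p = -1
Step 5: HALVE(p) → p = -1
Step 6: MIN(p, q) → p = -1
Step 7: SQUARE(p) → p = 1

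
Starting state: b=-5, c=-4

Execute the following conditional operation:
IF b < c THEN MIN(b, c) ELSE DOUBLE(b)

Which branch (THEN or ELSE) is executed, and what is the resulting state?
Branch: THEN, Final state: b=-5, c=-4

Evaluating condition: b < c
b = -5, c = -4
Condition is True, so THEN branch executes
After MIN(b, c): b=-5, c=-4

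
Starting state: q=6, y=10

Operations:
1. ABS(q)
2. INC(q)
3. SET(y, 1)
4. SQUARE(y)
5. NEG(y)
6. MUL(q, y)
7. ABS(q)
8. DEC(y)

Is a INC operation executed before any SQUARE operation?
Yes

First INC: step 2
First SQUARE: step 4
Since 2 < 4, INC comes first.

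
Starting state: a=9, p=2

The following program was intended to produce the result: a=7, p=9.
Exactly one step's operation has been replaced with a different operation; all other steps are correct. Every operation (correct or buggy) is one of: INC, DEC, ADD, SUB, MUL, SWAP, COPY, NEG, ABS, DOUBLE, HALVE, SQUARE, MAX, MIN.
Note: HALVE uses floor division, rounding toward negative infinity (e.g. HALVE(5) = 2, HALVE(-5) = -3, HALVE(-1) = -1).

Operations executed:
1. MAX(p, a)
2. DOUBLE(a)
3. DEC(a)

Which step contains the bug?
Step 2

Trace with buggy code:
Initial: a=9, p=2
After step 1: a=9, p=9
After step 2: a=18, p=9
After step 3: a=17, p=9
Actual final a=17, p=9 ≠ expected a=7, p=9.
Step 2 is the only position where a single-operation replacement can produce the expected result.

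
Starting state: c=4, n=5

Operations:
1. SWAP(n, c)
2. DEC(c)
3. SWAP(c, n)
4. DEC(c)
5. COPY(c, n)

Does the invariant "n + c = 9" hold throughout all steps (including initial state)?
No, violated after step 2

The invariant is violated after step 2.

State at each step:
Initial: c=4, n=5
After step 1: c=5, n=4
After step 2: c=4, n=4
After step 3: c=4, n=4
After step 4: c=3, n=4
After step 5: c=4, n=4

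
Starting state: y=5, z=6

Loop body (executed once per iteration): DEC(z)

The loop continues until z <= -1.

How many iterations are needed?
7

Tracing iterations:
Initial: y=5, z=6
After iteration 1: y=5, z=5
After iteration 2: y=5, z=4
After iteration 3: y=5, z=3
After iteration 4: y=5, z=2
After iteration 5: y=5, z=1
After iteration 6: y=5, z=0
After iteration 7: y=5, z=-1
z <= -1 now holds, so the loop exits after 7 iterations.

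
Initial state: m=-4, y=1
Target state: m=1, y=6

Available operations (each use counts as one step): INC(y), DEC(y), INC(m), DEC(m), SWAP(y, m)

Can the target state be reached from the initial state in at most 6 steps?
No

The target state cannot be reached within 6 steps.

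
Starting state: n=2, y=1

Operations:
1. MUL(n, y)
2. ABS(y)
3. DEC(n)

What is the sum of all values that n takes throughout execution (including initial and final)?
7

Values of n at each step:
Initial: n = 2
After step 1: n = 2
After step 2: n = 2
After step 3: n = 1
Sum = 2 + 2 + 2 + 1 = 7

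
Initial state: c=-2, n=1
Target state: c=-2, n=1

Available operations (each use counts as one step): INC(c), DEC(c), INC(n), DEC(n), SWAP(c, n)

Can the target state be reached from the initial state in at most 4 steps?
Yes

Path (0 steps): 0 steps (already at target)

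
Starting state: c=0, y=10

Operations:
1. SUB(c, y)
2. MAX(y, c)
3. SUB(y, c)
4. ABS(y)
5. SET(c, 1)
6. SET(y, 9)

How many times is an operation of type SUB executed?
2

Counting SUB operations:
Step 1: SUB(c, y) ← SUB
Step 3: SUB(y, c) ← SUB
Total: 2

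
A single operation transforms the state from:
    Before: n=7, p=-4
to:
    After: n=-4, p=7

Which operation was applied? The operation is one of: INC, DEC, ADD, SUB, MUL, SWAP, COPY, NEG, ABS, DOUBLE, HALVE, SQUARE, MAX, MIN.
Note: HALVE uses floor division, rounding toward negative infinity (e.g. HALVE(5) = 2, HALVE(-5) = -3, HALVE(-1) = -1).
SWAP(p, n)

Analyzing the change:
Before: n=7, p=-4
After: n=-4, p=7
Variable p changed from -4 to 7
Variable n changed from 7 to -4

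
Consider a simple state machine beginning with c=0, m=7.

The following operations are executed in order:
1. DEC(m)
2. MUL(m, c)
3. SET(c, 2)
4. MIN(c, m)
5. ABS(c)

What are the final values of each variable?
{c: 0, m: 0}

Step-by-step execution:
Initial: c=0, m=7
After step 1 (DEC(m)): c=0, m=6
After step 2 (MUL(m, c)): c=0, m=0
After step 3 (SET(c, 2)): c=2, m=0
After step 4 (MIN(c, m)): c=0, m=0
After step 5 (ABS(c)): c=0, m=0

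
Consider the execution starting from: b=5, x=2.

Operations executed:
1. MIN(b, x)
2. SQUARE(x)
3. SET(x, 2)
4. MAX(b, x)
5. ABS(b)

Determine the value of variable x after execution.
x = 2

Tracing execution:
Step 1: MIN(b, x) → x = 2
Step 2: SQUARE(x) → x = 4
Step 3: SET(x, 2) → x = 2
Step 4: MAX(b, x) → x = 2
Step 5: ABS(b) → x = 2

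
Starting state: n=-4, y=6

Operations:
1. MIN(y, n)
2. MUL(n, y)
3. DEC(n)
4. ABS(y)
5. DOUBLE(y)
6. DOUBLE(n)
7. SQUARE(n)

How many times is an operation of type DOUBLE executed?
2

Counting DOUBLE operations:
Step 5: DOUBLE(y) ← DOUBLE
Step 6: DOUBLE(n) ← DOUBLE
Total: 2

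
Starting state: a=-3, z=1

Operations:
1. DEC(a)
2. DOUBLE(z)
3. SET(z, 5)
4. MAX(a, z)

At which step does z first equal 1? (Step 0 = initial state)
Step 0

Tracing z:
Initial: z = 1 ← first occurrence
After step 1: z = 1
After step 2: z = 2
After step 3: z = 5
After step 4: z = 5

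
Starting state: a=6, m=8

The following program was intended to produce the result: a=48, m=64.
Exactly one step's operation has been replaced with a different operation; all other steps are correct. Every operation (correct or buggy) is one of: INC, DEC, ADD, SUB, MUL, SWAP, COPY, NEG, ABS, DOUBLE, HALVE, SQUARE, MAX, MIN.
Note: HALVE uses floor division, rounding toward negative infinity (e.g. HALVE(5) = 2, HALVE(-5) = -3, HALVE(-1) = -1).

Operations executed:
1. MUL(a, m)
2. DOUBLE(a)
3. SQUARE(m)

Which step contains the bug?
Step 2

Trace with buggy code:
Initial: a=6, m=8
After step 1: a=48, m=8
After step 2: a=96, m=8
After step 3: a=96, m=64
Actual final a=96, m=64 ≠ expected a=48, m=64.
Step 2 is the only position where a single-operation replacement can produce the expected result.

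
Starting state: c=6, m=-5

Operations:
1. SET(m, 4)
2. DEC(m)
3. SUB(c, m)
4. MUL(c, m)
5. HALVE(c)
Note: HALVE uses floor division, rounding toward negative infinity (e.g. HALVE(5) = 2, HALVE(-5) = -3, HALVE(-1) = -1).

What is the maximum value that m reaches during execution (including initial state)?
4

Values of m at each step:
Initial: m = -5
After step 1: m = 4 ← maximum
After step 2: m = 3
After step 3: m = 3
After step 4: m = 3
After step 5: m = 3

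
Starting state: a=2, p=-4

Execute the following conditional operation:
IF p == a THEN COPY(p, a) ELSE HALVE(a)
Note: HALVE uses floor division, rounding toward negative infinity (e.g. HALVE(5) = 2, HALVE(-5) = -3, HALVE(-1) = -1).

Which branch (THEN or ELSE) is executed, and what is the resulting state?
Branch: ELSE, Final state: a=1, p=-4

Evaluating condition: p == a
p = -4, a = 2
Condition is False, so ELSE branch executes
After HALVE(a): a=1, p=-4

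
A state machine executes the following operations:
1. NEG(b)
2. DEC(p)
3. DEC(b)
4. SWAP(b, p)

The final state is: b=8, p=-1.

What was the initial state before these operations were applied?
b=0, p=9

Working backwards:
Final state: b=8, p=-1
Before step 4 (SWAP(b, p)): b=-1, p=8
Before step 3 (DEC(b)): b=0, p=8
Before step 2 (DEC(p)): b=0, p=9
Before step 1 (NEG(b)): b=0, p=9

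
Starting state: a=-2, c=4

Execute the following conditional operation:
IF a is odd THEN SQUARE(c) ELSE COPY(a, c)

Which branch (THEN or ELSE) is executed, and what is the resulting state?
Branch: ELSE, Final state: a=4, c=4

Evaluating condition: a is odd
Condition is False, so ELSE branch executes
After COPY(a, c): a=4, c=4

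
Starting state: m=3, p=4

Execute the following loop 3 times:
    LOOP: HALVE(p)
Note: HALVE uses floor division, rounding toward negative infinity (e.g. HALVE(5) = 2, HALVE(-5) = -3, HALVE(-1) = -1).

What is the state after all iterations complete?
m=3, p=0

Iteration trace:
Start: m=3, p=4
After iteration 1: m=3, p=2
After iteration 2: m=3, p=1
After iteration 3: m=3, p=0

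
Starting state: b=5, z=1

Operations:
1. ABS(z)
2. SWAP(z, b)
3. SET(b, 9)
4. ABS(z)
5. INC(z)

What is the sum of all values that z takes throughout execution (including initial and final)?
23

Values of z at each step:
Initial: z = 1
After step 1: z = 1
After step 2: z = 5
After step 3: z = 5
After step 4: z = 5
After step 5: z = 6
Sum = 1 + 1 + 5 + 5 + 5 + 6 = 23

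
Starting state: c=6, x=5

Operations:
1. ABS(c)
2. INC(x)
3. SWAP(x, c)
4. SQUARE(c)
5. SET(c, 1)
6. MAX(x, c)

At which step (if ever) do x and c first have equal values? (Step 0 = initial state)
Step 2

x and c first become equal after step 2.

Comparing values at each step:
Initial: x=5, c=6
After step 1: x=5, c=6
After step 2: x=6, c=6 ← equal!
After step 3: x=6, c=6 ← equal!
After step 4: x=6, c=36
After step 5: x=6, c=1
After step 6: x=6, c=1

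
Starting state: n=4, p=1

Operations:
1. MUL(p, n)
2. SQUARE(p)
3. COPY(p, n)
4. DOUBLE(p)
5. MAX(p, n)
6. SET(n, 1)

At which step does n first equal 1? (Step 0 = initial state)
Step 6

Tracing n:
Initial: n = 4
After step 1: n = 4
After step 2: n = 4
After step 3: n = 4
After step 4: n = 4
After step 5: n = 4
After step 6: n = 1 ← first occurrence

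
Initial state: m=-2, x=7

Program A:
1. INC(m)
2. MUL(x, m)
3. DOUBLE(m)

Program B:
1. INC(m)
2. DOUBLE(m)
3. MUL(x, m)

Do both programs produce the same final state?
No

Program A final state: m=-2, x=-7
Program B final state: m=-2, x=-14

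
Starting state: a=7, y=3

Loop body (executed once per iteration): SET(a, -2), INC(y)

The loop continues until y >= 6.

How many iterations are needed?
3

Tracing iterations:
Initial: a=7, y=3
After iteration 1: a=-2, y=4
After iteration 2: a=-2, y=5
After iteration 3: a=-2, y=6
y >= 6 now holds, so the loop exits after 3 iterations.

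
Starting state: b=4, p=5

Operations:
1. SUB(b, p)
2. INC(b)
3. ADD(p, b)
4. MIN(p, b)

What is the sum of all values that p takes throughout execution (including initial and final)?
20

Values of p at each step:
Initial: p = 5
After step 1: p = 5
After step 2: p = 5
After step 3: p = 5
After step 4: p = 0
Sum = 5 + 5 + 5 + 5 + 0 = 20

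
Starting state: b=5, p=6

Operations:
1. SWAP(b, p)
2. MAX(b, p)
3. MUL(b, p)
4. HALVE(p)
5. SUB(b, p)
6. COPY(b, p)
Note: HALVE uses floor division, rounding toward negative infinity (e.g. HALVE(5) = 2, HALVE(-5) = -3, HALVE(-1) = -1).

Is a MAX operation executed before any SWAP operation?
No

First MAX: step 2
First SWAP: step 1
Since 2 > 1, SWAP comes first.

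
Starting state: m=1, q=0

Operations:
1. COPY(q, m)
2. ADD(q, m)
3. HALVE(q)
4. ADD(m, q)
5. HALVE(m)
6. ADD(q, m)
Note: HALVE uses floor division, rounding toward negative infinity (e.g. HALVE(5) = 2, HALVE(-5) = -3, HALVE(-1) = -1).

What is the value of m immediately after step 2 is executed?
m = 1

Tracing m through execution:
Initial: m = 1
After step 1 (COPY(q, m)): m = 1
After step 2 (ADD(q, m)): m = 1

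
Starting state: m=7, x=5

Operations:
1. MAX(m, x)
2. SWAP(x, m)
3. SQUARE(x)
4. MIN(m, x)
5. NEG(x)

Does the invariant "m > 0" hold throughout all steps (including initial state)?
Yes

The invariant holds at every step.

State at each step:
Initial: m=7, x=5
After step 1: m=7, x=5
After step 2: m=5, x=7
After step 3: m=5, x=49
After step 4: m=5, x=49
After step 5: m=5, x=-49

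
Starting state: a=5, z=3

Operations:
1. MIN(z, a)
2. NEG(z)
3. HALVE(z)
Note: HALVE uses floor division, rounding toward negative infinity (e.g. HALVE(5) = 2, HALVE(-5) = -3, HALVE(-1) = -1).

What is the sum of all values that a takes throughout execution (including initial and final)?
20

Values of a at each step:
Initial: a = 5
After step 1: a = 5
After step 2: a = 5
After step 3: a = 5
Sum = 5 + 5 + 5 + 5 = 20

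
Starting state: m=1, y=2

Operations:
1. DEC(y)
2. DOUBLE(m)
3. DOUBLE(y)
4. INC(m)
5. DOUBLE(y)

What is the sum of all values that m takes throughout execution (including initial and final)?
12

Values of m at each step:
Initial: m = 1
After step 1: m = 1
After step 2: m = 2
After step 3: m = 2
After step 4: m = 3
After step 5: m = 3
Sum = 1 + 1 + 2 + 2 + 3 + 3 = 12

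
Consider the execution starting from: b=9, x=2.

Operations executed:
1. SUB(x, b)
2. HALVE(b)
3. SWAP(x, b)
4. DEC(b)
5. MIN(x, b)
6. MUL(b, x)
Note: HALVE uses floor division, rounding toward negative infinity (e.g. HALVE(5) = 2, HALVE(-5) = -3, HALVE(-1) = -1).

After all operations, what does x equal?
x = -8

Tracing execution:
Step 1: SUB(x, b) → x = -7
Step 2: HALVE(b) → x = -7
Step 3: SWAP(x, b) → x = 4
Step 4: DEC(b) → x = 4
Step 5: MIN(x, b) → x = -8
Step 6: MUL(b, x) → x = -8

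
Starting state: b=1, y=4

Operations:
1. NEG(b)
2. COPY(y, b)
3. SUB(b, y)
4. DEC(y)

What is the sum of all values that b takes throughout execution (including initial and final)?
-1

Values of b at each step:
Initial: b = 1
After step 1: b = -1
After step 2: b = -1
After step 3: b = 0
After step 4: b = 0
Sum = 1 + -1 + -1 + 0 + 0 = -1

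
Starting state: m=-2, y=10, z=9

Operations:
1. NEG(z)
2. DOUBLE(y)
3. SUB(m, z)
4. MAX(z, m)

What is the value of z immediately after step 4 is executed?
z = 7

Tracing z through execution:
Initial: z = 9
After step 1 (NEG(z)): z = -9
After step 2 (DOUBLE(y)): z = -9
After step 3 (SUB(m, z)): z = -9
After step 4 (MAX(z, m)): z = 7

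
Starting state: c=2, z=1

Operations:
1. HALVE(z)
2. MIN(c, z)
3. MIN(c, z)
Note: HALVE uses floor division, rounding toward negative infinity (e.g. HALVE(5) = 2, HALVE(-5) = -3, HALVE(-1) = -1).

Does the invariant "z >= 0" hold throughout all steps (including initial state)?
Yes

The invariant holds at every step.

State at each step:
Initial: c=2, z=1
After step 1: c=2, z=0
After step 2: c=0, z=0
After step 3: c=0, z=0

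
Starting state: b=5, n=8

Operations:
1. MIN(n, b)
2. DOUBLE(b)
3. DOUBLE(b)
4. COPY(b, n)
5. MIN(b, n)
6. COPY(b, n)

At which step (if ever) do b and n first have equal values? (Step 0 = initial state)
Step 1

b and n first become equal after step 1.

Comparing values at each step:
Initial: b=5, n=8
After step 1: b=5, n=5 ← equal!
After step 2: b=10, n=5
After step 3: b=20, n=5
After step 4: b=5, n=5 ← equal!
After step 5: b=5, n=5 ← equal!
After step 6: b=5, n=5 ← equal!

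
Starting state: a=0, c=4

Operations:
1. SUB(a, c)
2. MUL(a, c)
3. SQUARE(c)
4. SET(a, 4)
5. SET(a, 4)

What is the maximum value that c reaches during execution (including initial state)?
16

Values of c at each step:
Initial: c = 4
After step 1: c = 4
After step 2: c = 4
After step 3: c = 16 ← maximum
After step 4: c = 16
After step 5: c = 16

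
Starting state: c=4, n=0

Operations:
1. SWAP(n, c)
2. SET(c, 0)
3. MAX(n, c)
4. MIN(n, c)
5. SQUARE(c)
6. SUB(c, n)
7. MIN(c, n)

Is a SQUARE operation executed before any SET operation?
No

First SQUARE: step 5
First SET: step 2
Since 5 > 2, SET comes first.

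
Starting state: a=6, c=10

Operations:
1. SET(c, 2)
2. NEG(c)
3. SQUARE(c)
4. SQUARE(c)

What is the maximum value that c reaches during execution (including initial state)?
16

Values of c at each step:
Initial: c = 10
After step 1: c = 2
After step 2: c = -2
After step 3: c = 4
After step 4: c = 16 ← maximum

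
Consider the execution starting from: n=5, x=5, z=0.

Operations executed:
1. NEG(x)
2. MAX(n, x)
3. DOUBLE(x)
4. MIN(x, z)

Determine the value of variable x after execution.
x = -10

Tracing execution:
Step 1: NEG(x) → x = -5
Step 2: MAX(n, x) → x = -5
Step 3: DOUBLE(x) → x = -10
Step 4: MIN(x, z) → x = -10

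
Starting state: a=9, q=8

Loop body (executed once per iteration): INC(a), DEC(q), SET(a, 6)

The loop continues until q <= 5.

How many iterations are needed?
3

Tracing iterations:
Initial: a=9, q=8
After iteration 1: a=6, q=7
After iteration 2: a=6, q=6
After iteration 3: a=6, q=5
q <= 5 now holds, so the loop exits after 3 iterations.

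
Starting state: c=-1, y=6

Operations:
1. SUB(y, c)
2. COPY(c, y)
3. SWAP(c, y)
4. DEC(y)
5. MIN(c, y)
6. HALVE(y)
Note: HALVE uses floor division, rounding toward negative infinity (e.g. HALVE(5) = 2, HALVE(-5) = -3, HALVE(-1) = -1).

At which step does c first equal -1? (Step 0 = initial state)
Step 0

Tracing c:
Initial: c = -1 ← first occurrence
After step 1: c = -1
After step 2: c = 7
After step 3: c = 7
After step 4: c = 7
After step 5: c = 6
After step 6: c = 6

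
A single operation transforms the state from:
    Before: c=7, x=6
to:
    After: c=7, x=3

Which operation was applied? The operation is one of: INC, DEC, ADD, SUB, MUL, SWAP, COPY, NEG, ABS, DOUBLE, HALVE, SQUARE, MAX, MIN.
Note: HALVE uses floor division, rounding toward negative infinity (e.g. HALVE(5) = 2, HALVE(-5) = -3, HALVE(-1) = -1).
HALVE(x)

Analyzing the change:
Before: c=7, x=6
After: c=7, x=3
Variable x changed from 6 to 3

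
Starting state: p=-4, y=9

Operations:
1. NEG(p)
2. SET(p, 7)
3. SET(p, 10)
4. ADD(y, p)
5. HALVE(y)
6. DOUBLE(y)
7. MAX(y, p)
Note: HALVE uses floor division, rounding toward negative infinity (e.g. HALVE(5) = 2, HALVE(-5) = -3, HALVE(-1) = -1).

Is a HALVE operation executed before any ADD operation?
No

First HALVE: step 5
First ADD: step 4
Since 5 > 4, ADD comes first.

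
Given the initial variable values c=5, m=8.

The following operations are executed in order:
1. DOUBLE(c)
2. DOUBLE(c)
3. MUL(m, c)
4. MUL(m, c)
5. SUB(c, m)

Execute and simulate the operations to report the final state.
{c: -3180, m: 3200}

Step-by-step execution:
Initial: c=5, m=8
After step 1 (DOUBLE(c)): c=10, m=8
After step 2 (DOUBLE(c)): c=20, m=8
After step 3 (MUL(m, c)): c=20, m=160
After step 4 (MUL(m, c)): c=20, m=3200
After step 5 (SUB(c, m)): c=-3180, m=3200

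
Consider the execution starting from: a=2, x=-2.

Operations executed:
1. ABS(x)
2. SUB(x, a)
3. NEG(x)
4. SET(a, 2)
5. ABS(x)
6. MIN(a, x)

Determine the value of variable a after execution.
a = 0

Tracing execution:
Step 1: ABS(x) → a = 2
Step 2: SUB(x, a) → a = 2
Step 3: NEG(x) → a = 2
Step 4: SET(a, 2) → a = 2
Step 5: ABS(x) → a = 2
Step 6: MIN(a, x) → a = 0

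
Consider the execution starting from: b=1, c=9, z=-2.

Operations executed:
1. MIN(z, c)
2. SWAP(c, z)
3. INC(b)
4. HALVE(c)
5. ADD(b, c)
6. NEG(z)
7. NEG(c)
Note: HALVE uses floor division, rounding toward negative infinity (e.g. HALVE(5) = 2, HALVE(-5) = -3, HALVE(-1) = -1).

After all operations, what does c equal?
c = 1

Tracing execution:
Step 1: MIN(z, c) → c = 9
Step 2: SWAP(c, z) → c = -2
Step 3: INC(b) → c = -2
Step 4: HALVE(c) → c = -1
Step 5: ADD(b, c) → c = -1
Step 6: NEG(z) → c = -1
Step 7: NEG(c) → c = 1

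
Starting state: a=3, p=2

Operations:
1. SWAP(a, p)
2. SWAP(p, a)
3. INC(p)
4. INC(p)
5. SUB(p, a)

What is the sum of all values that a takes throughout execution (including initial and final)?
17

Values of a at each step:
Initial: a = 3
After step 1: a = 2
After step 2: a = 3
After step 3: a = 3
After step 4: a = 3
After step 5: a = 3
Sum = 3 + 2 + 3 + 3 + 3 + 3 = 17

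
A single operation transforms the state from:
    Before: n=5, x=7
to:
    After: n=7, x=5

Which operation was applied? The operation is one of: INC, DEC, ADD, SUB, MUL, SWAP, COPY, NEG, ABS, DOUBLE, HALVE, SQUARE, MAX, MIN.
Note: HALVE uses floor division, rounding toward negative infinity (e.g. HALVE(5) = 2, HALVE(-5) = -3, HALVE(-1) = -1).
SWAP(x, n)

Analyzing the change:
Before: n=5, x=7
After: n=7, x=5
Variable x changed from 7 to 5
Variable n changed from 5 to 7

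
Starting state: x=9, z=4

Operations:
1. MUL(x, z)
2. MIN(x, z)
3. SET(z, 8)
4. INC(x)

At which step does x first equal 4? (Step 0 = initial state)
Step 2

Tracing x:
Initial: x = 9
After step 1: x = 36
After step 2: x = 4 ← first occurrence
After step 3: x = 4
After step 4: x = 5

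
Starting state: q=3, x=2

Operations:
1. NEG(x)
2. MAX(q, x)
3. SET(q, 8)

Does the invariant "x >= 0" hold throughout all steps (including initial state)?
No, violated after step 1

The invariant is violated after step 1.

State at each step:
Initial: q=3, x=2
After step 1: q=3, x=-2
After step 2: q=3, x=-2
After step 3: q=8, x=-2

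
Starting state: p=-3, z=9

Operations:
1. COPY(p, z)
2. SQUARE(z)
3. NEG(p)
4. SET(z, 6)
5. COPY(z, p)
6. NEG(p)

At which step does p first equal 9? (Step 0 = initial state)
Step 1

Tracing p:
Initial: p = -3
After step 1: p = 9 ← first occurrence
After step 2: p = 9
After step 3: p = -9
After step 4: p = -9
After step 5: p = -9
After step 6: p = 9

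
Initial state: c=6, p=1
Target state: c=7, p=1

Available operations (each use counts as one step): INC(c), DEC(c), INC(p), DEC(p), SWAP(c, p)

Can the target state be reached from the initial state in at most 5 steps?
Yes

Path (1 step): INC(c)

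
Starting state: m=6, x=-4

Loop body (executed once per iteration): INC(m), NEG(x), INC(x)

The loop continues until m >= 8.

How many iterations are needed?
2

Tracing iterations:
Initial: m=6, x=-4
After iteration 1: m=7, x=5
After iteration 2: m=8, x=-4
m >= 8 now holds, so the loop exits after 2 iterations.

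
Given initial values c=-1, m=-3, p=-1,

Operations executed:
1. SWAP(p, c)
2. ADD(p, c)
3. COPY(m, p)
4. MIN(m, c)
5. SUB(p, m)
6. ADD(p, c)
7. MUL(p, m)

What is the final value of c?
c = -1

Tracing execution:
Step 1: SWAP(p, c) → c = -1
Step 2: ADD(p, c) → c = -1
Step 3: COPY(m, p) → c = -1
Step 4: MIN(m, c) → c = -1
Step 5: SUB(p, m) → c = -1
Step 6: ADD(p, c) → c = -1
Step 7: MUL(p, m) → c = -1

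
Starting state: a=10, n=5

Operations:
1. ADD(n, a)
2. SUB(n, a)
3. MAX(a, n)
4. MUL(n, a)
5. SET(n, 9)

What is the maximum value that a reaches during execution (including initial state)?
10

Values of a at each step:
Initial: a = 10 ← maximum
After step 1: a = 10
After step 2: a = 10
After step 3: a = 10
After step 4: a = 10
After step 5: a = 10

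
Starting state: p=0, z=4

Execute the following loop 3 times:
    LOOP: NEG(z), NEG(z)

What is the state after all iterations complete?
p=0, z=4

Iteration trace:
Start: p=0, z=4
After iteration 1: p=0, z=4
After iteration 2: p=0, z=4
After iteration 3: p=0, z=4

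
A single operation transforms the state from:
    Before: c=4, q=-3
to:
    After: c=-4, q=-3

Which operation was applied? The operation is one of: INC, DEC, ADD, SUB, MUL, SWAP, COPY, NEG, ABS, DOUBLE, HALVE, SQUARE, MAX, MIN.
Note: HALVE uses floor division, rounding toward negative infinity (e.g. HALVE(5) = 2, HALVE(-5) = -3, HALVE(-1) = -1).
NEG(c)

Analyzing the change:
Before: c=4, q=-3
After: c=-4, q=-3
Variable c changed from 4 to -4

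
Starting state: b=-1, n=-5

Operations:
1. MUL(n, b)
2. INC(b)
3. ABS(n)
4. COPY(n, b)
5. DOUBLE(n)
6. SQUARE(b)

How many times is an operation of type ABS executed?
1

Counting ABS operations:
Step 3: ABS(n) ← ABS
Total: 1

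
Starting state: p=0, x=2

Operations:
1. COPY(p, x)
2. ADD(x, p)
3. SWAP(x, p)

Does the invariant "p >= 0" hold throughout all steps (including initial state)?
Yes

The invariant holds at every step.

State at each step:
Initial: p=0, x=2
After step 1: p=2, x=2
After step 2: p=2, x=4
After step 3: p=4, x=2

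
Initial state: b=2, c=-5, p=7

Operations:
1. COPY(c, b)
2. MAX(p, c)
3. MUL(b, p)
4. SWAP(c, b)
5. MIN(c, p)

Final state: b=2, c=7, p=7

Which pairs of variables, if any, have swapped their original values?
None

Comparing initial and final values:
p: 7 → 7
b: 2 → 2
c: -5 → 7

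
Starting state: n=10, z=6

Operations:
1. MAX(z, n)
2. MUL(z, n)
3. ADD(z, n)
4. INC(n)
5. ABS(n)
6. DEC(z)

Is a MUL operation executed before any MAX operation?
No

First MUL: step 2
First MAX: step 1
Since 2 > 1, MAX comes first.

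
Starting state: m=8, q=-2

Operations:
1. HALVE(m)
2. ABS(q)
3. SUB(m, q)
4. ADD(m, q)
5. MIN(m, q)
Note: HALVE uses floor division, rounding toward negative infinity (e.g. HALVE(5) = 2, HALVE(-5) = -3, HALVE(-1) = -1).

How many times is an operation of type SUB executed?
1

Counting SUB operations:
Step 3: SUB(m, q) ← SUB
Total: 1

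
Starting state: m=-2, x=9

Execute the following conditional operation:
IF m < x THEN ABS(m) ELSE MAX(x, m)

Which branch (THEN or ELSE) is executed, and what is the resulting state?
Branch: THEN, Final state: m=2, x=9

Evaluating condition: m < x
m = -2, x = 9
Condition is True, so THEN branch executes
After ABS(m): m=2, x=9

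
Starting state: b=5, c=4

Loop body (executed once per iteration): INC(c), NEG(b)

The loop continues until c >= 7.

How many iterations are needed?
3

Tracing iterations:
Initial: b=5, c=4
After iteration 1: b=-5, c=5
After iteration 2: b=5, c=6
After iteration 3: b=-5, c=7
c >= 7 now holds, so the loop exits after 3 iterations.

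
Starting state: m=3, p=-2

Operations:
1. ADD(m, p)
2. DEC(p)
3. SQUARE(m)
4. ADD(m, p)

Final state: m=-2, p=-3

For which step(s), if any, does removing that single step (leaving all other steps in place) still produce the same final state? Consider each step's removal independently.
Step(s) 3

Testing removal of each single step:
Without step 1: final = m=6, p=-3 (different)
Without step 2: final = m=-1, p=-2 (different)
Without step 3: final = m=-2, p=-3 (same)
Without step 4: final = m=1, p=-3 (different)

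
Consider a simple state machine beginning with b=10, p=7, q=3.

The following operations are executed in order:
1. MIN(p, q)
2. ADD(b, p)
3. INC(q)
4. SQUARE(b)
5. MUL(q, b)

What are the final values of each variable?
{b: 169, p: 3, q: 676}

Step-by-step execution:
Initial: b=10, p=7, q=3
After step 1 (MIN(p, q)): b=10, p=3, q=3
After step 2 (ADD(b, p)): b=13, p=3, q=3
After step 3 (INC(q)): b=13, p=3, q=4
After step 4 (SQUARE(b)): b=169, p=3, q=4
After step 5 (MUL(q, b)): b=169, p=3, q=676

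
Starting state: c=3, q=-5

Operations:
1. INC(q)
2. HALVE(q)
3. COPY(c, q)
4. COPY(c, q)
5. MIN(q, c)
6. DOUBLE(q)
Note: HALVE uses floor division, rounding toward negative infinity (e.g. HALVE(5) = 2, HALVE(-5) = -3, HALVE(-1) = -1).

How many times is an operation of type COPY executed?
2

Counting COPY operations:
Step 3: COPY(c, q) ← COPY
Step 4: COPY(c, q) ← COPY
Total: 2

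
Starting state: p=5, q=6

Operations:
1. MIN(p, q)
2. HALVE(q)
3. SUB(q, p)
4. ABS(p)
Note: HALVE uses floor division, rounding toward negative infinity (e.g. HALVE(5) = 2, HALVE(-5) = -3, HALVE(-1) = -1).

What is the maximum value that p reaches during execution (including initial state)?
5

Values of p at each step:
Initial: p = 5 ← maximum
After step 1: p = 5
After step 2: p = 5
After step 3: p = 5
After step 4: p = 5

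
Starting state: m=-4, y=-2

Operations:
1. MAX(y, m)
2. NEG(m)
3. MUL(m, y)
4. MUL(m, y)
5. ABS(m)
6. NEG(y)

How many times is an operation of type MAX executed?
1

Counting MAX operations:
Step 1: MAX(y, m) ← MAX
Total: 1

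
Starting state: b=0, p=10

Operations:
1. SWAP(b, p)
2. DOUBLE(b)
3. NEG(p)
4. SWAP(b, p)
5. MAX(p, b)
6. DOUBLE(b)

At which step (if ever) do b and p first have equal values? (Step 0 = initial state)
Never

b and p never become equal during execution.

Comparing values at each step:
Initial: b=0, p=10
After step 1: b=10, p=0
After step 2: b=20, p=0
After step 3: b=20, p=0
After step 4: b=0, p=20
After step 5: b=0, p=20
After step 6: b=0, p=20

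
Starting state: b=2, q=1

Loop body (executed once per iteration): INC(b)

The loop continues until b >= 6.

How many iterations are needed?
4

Tracing iterations:
Initial: b=2, q=1
After iteration 1: b=3, q=1
After iteration 2: b=4, q=1
After iteration 3: b=5, q=1
After iteration 4: b=6, q=1
b >= 6 now holds, so the loop exits after 4 iterations.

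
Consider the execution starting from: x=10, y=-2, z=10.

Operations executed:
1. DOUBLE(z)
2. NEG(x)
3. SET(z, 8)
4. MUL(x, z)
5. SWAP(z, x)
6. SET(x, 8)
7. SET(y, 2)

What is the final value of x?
x = 8

Tracing execution:
Step 1: DOUBLE(z) → x = 10
Step 2: NEG(x) → x = -10
Step 3: SET(z, 8) → x = -10
Step 4: MUL(x, z) → x = -80
Step 5: SWAP(z, x) → x = 8
Step 6: SET(x, 8) → x = 8
Step 7: SET(y, 2) → x = 8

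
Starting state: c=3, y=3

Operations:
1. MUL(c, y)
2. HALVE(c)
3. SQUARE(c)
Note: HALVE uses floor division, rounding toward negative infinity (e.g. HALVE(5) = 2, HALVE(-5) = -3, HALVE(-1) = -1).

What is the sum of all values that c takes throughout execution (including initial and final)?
32

Values of c at each step:
Initial: c = 3
After step 1: c = 9
After step 2: c = 4
After step 3: c = 16
Sum = 3 + 9 + 4 + 16 = 32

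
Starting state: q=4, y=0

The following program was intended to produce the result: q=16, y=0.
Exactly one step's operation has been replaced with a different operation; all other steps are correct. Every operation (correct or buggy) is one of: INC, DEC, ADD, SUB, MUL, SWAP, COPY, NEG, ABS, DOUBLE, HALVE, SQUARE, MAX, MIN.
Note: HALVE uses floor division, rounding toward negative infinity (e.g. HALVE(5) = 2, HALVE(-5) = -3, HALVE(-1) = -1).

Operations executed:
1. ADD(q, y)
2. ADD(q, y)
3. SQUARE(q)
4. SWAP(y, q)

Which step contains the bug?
Step 4

Trace with buggy code:
Initial: q=4, y=0
After step 1: q=4, y=0
After step 2: q=4, y=0
After step 3: q=16, y=0
After step 4: q=0, y=16
Actual final q=0, y=16 ≠ expected q=16, y=0.
Step 4 is the only position where a single-operation replacement can produce the expected result.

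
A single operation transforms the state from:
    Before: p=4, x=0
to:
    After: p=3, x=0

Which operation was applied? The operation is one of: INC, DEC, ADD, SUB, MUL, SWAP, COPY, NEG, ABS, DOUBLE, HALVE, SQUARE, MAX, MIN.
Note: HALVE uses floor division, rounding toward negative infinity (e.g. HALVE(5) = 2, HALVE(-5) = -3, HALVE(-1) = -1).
DEC(p)

Analyzing the change:
Before: p=4, x=0
After: p=3, x=0
Variable p changed from 4 to 3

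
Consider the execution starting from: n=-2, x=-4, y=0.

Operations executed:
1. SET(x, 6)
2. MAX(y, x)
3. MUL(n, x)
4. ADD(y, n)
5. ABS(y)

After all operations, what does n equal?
n = -12

Tracing execution:
Step 1: SET(x, 6) → n = -2
Step 2: MAX(y, x) → n = -2
Step 3: MUL(n, x) → n = -12
Step 4: ADD(y, n) → n = -12
Step 5: ABS(y) → n = -12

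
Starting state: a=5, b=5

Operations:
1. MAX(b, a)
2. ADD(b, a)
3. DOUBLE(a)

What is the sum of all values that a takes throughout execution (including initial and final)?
25

Values of a at each step:
Initial: a = 5
After step 1: a = 5
After step 2: a = 5
After step 3: a = 10
Sum = 5 + 5 + 5 + 10 = 25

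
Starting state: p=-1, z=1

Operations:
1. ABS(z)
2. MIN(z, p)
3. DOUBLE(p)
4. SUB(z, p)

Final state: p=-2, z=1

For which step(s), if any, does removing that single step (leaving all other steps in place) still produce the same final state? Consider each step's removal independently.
Step(s) 1

Testing removal of each single step:
Without step 1: final = p=-2, z=1 (same)
Without step 2: final = p=-2, z=3 (different)
Without step 3: final = p=-1, z=0 (different)
Without step 4: final = p=-2, z=-1 (different)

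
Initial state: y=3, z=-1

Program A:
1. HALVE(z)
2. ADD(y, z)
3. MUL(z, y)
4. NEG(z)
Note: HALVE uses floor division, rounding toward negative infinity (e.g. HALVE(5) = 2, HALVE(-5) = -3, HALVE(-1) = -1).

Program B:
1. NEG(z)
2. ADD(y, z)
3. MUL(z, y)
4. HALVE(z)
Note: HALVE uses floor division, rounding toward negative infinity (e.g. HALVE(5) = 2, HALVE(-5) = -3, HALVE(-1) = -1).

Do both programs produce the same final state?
No

Program A final state: y=2, z=2
Program B final state: y=4, z=2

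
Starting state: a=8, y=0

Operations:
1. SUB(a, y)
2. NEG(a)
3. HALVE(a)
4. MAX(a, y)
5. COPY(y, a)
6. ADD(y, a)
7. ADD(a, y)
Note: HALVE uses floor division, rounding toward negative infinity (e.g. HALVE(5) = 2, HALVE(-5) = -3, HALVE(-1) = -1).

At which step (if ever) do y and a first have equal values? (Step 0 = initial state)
Step 4

y and a first become equal after step 4.

Comparing values at each step:
Initial: y=0, a=8
After step 1: y=0, a=8
After step 2: y=0, a=-8
After step 3: y=0, a=-4
After step 4: y=0, a=0 ← equal!
After step 5: y=0, a=0 ← equal!
After step 6: y=0, a=0 ← equal!
After step 7: y=0, a=0 ← equal!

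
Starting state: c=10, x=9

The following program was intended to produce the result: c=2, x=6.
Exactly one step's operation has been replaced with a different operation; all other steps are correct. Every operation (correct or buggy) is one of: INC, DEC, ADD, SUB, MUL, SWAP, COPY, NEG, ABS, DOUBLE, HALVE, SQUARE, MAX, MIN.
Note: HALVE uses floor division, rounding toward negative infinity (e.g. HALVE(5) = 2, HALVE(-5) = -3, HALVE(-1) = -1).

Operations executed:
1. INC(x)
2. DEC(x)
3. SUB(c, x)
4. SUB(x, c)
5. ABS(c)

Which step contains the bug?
Step 1

Trace with buggy code:
Initial: c=10, x=9
After step 1: c=10, x=10
After step 2: c=10, x=9
After step 3: c=1, x=9
After step 4: c=1, x=8
After step 5: c=1, x=8
Actual final c=1, x=8 ≠ expected c=2, x=6.
Step 1 is the only position where a single-operation replacement can produce the expected result.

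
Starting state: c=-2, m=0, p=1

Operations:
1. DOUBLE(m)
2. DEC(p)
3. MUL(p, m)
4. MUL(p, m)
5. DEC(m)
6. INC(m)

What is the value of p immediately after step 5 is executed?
p = 0

Tracing p through execution:
Initial: p = 1
After step 1 (DOUBLE(m)): p = 1
After step 2 (DEC(p)): p = 0
After step 3 (MUL(p, m)): p = 0
After step 4 (MUL(p, m)): p = 0
After step 5 (DEC(m)): p = 0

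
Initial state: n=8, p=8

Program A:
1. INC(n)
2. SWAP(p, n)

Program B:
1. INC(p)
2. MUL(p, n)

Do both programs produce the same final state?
No

Program A final state: n=8, p=9
Program B final state: n=8, p=72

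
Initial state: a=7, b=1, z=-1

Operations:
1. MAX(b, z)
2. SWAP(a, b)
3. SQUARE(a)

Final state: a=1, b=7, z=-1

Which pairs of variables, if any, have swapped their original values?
(a, b)

Comparing initial and final values:
a: 7 → 1
z: -1 → -1
b: 1 → 7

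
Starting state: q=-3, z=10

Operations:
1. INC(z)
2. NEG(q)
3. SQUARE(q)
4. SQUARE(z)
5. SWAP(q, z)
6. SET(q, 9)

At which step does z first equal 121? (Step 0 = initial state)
Step 4

Tracing z:
Initial: z = 10
After step 1: z = 11
After step 2: z = 11
After step 3: z = 11
After step 4: z = 121 ← first occurrence
After step 5: z = 9
After step 6: z = 9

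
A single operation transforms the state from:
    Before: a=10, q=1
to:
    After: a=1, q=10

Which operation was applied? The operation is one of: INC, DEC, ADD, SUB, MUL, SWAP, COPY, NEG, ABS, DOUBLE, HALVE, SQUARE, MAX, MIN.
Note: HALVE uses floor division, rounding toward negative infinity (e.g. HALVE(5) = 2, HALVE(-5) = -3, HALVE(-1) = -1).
SWAP(a, q)

Analyzing the change:
Before: a=10, q=1
After: a=1, q=10
Variable a changed from 10 to 1
Variable q changed from 1 to 10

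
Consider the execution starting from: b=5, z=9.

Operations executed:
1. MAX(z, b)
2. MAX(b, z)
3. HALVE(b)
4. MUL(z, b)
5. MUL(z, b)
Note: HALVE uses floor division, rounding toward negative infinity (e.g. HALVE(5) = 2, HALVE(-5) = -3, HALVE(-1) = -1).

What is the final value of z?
z = 144

Tracing execution:
Step 1: MAX(z, b) → z = 9
Step 2: MAX(b, z) → z = 9
Step 3: HALVE(b) → z = 9
Step 4: MUL(z, b) → z = 36
Step 5: MUL(z, b) → z = 144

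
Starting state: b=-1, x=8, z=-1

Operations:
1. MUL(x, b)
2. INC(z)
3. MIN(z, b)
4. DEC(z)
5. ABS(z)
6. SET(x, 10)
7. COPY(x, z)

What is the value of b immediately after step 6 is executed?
b = -1

Tracing b through execution:
Initial: b = -1
After step 1 (MUL(x, b)): b = -1
After step 2 (INC(z)): b = -1
After step 3 (MIN(z, b)): b = -1
After step 4 (DEC(z)): b = -1
After step 5 (ABS(z)): b = -1
After step 6 (SET(x, 10)): b = -1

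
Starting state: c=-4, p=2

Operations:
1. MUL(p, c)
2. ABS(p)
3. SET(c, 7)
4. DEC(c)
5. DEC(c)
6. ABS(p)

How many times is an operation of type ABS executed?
2

Counting ABS operations:
Step 2: ABS(p) ← ABS
Step 6: ABS(p) ← ABS
Total: 2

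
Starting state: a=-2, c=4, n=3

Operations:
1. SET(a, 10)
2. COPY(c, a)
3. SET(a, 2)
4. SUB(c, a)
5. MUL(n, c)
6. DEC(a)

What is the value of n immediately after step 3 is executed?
n = 3

Tracing n through execution:
Initial: n = 3
After step 1 (SET(a, 10)): n = 3
After step 2 (COPY(c, a)): n = 3
After step 3 (SET(a, 2)): n = 3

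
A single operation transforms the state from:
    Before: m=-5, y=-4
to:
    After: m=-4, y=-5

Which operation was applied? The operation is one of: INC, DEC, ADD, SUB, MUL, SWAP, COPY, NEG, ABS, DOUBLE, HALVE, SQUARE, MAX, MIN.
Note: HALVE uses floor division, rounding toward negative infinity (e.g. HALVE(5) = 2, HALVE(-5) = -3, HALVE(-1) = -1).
SWAP(y, m)

Analyzing the change:
Before: m=-5, y=-4
After: m=-4, y=-5
Variable y changed from -4 to -5
Variable m changed from -5 to -4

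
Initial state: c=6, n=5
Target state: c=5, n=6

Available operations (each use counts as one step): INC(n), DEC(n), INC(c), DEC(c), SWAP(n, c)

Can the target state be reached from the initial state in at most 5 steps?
Yes

Path (1 step): SWAP(n, c)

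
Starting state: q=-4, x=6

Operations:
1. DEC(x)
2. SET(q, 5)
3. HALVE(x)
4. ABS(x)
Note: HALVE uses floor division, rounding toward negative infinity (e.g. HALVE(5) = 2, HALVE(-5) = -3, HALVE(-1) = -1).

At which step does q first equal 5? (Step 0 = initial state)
Step 2

Tracing q:
Initial: q = -4
After step 1: q = -4
After step 2: q = 5 ← first occurrence
After step 3: q = 5
After step 4: q = 5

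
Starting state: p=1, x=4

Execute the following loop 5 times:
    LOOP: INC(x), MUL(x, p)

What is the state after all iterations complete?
p=1, x=9

Iteration trace:
Start: p=1, x=4
After iteration 1: p=1, x=5
After iteration 2: p=1, x=6
After iteration 3: p=1, x=7
After iteration 4: p=1, x=8
After iteration 5: p=1, x=9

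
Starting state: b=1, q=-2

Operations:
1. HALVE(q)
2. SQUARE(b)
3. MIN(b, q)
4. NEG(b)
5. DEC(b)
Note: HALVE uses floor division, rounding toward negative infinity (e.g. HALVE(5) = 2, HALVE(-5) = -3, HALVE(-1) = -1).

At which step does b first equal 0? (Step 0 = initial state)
Step 5

Tracing b:
Initial: b = 1
After step 1: b = 1
After step 2: b = 1
After step 3: b = -1
After step 4: b = 1
After step 5: b = 0 ← first occurrence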